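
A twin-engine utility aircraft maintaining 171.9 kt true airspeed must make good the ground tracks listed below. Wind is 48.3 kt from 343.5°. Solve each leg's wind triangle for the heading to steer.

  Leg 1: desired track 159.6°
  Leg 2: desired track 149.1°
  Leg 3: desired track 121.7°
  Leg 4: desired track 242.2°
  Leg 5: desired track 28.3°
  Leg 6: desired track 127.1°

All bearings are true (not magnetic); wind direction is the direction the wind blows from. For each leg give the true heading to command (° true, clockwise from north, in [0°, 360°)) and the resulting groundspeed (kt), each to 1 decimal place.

Leg 1: heading=158.5°, groundspeed=220.1 kt
Leg 2: heading=145.1°, groundspeed=218.3 kt
Leg 3: heading=110.9°, groundspeed=204.9 kt
Leg 4: heading=258.2°, groundspeed=174.7 kt
Leg 5: heading=16.9°, groundspeed=134.2 kt
Leg 6: heading=117.5°, groundspeed=208.4 kt

Leg 1: desired track 159.6°; wind correction -1.1° → command heading 158.5°, groundspeed 220.1 kt
Leg 2: desired track 149.1°; wind correction -4.0° → command heading 145.1°, groundspeed 218.3 kt
Leg 3: desired track 121.7°; wind correction -10.8° → command heading 110.9°, groundspeed 204.9 kt
Leg 4: desired track 242.2°; wind correction +16.0° → command heading 258.2°, groundspeed 174.7 kt
Leg 5: desired track 28.3°; wind correction -11.4° → command heading 16.9°, groundspeed 134.2 kt
Leg 6: desired track 127.1°; wind correction -9.6° → command heading 117.5°, groundspeed 208.4 kt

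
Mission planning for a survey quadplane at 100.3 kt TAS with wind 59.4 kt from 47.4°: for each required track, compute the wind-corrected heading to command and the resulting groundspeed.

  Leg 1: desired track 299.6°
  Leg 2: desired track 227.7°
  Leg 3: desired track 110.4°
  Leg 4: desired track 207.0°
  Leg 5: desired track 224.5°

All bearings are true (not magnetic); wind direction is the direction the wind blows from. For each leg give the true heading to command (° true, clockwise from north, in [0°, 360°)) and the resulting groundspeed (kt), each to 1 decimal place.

Leg 1: desired track 299.6°; wind correction +34.3° → command heading 333.9°, groundspeed 101.0 kt
Leg 2: desired track 227.7°; wind correction +0.2° → command heading 227.9°, groundspeed 159.7 kt
Leg 3: desired track 110.4°; wind correction -31.8° → command heading 78.6°, groundspeed 58.2 kt
Leg 4: desired track 207.0°; wind correction -11.9° → command heading 195.1°, groundspeed 153.8 kt
Leg 5: desired track 224.5°; wind correction -1.7° → command heading 222.8°, groundspeed 159.6 kt

Leg 1: heading=333.9°, groundspeed=101.0 kt
Leg 2: heading=227.9°, groundspeed=159.7 kt
Leg 3: heading=78.6°, groundspeed=58.2 kt
Leg 4: heading=195.1°, groundspeed=153.8 kt
Leg 5: heading=222.8°, groundspeed=159.6 kt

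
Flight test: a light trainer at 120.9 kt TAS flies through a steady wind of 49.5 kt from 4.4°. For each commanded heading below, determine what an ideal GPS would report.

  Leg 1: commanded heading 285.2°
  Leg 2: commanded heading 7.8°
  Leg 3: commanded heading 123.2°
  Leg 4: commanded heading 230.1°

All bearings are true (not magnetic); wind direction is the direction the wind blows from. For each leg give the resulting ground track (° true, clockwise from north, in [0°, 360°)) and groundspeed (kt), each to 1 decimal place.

Leg 1: track=261.7°, groundspeed=121.8 kt
Leg 2: track=10.2°, groundspeed=71.5 kt
Leg 3: track=139.9°, groundspeed=151.1 kt
Leg 4: track=217.3°, groundspeed=159.5 kt

Leg 1: heading 285.2°; drift -23.5° → track 261.7°, groundspeed 121.8 kt
Leg 2: heading 7.8°; drift +2.4° → track 10.2°, groundspeed 71.5 kt
Leg 3: heading 123.2°; drift +16.7° → track 139.9°, groundspeed 151.1 kt
Leg 4: heading 230.1°; drift -12.8° → track 217.3°, groundspeed 159.5 kt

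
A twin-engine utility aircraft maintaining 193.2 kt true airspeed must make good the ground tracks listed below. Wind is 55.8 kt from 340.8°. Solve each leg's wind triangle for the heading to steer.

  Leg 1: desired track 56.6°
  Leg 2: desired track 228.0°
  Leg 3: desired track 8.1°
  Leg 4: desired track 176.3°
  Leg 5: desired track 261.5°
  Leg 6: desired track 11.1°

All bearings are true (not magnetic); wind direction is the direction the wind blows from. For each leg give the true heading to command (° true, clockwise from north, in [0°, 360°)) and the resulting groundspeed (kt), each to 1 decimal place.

Leg 1: desired track 56.6°; wind correction -16.3° → command heading 40.3°, groundspeed 171.8 kt
Leg 2: desired track 228.0°; wind correction +15.4° → command heading 243.4°, groundspeed 207.8 kt
Leg 3: desired track 8.1°; wind correction -7.6° → command heading 0.5°, groundspeed 141.9 kt
Leg 4: desired track 176.3°; wind correction +4.4° → command heading 180.7°, groundspeed 246.4 kt
Leg 5: desired track 261.5°; wind correction +16.5° → command heading 278.0°, groundspeed 174.9 kt
Leg 6: desired track 11.1°; wind correction -8.4° → command heading 2.7°, groundspeed 143.0 kt

Leg 1: heading=40.3°, groundspeed=171.8 kt
Leg 2: heading=243.4°, groundspeed=207.8 kt
Leg 3: heading=0.5°, groundspeed=141.9 kt
Leg 4: heading=180.7°, groundspeed=246.4 kt
Leg 5: heading=278.0°, groundspeed=174.9 kt
Leg 6: heading=2.7°, groundspeed=143.0 kt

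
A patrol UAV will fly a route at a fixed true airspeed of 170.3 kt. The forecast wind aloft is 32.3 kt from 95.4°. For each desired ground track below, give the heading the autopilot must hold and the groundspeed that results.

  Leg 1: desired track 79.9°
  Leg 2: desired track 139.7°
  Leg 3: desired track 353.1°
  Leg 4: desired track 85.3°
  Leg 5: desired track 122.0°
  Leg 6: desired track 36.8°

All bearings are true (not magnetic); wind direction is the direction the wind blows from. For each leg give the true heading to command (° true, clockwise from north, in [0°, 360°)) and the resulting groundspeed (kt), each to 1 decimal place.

Leg 1: desired track 79.9°; wind correction +2.9° → command heading 82.8°, groundspeed 139.0 kt
Leg 2: desired track 139.7°; wind correction -7.6° → command heading 132.1°, groundspeed 145.7 kt
Leg 3: desired track 353.1°; wind correction +10.7° → command heading 3.8°, groundspeed 174.2 kt
Leg 4: desired track 85.3°; wind correction +1.9° → command heading 87.2°, groundspeed 138.4 kt
Leg 5: desired track 122.0°; wind correction -4.9° → command heading 117.1°, groundspeed 140.8 kt
Leg 6: desired track 36.8°; wind correction +9.3° → command heading 46.1°, groundspeed 151.2 kt

Leg 1: heading=82.8°, groundspeed=139.0 kt
Leg 2: heading=132.1°, groundspeed=145.7 kt
Leg 3: heading=3.8°, groundspeed=174.2 kt
Leg 4: heading=87.2°, groundspeed=138.4 kt
Leg 5: heading=117.1°, groundspeed=140.8 kt
Leg 6: heading=46.1°, groundspeed=151.2 kt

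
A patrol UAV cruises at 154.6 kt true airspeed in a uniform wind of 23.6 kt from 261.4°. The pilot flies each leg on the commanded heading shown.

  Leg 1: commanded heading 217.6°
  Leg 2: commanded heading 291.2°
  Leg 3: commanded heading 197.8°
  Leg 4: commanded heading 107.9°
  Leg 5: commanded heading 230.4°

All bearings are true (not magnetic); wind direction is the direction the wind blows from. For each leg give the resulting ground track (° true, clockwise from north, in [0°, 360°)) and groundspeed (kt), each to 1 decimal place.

Leg 1: heading 217.6°; drift -6.8° → track 210.8°, groundspeed 138.5 kt
Leg 2: heading 291.2°; drift +5.0° → track 296.2°, groundspeed 134.6 kt
Leg 3: heading 197.8°; drift -8.3° → track 189.5°, groundspeed 145.6 kt
Leg 4: heading 107.9°; drift -3.4° → track 104.5°, groundspeed 176.0 kt
Leg 5: heading 230.4°; drift -5.2° → track 225.2°, groundspeed 134.9 kt

Leg 1: track=210.8°, groundspeed=138.5 kt
Leg 2: track=296.2°, groundspeed=134.6 kt
Leg 3: track=189.5°, groundspeed=145.6 kt
Leg 4: track=104.5°, groundspeed=176.0 kt
Leg 5: track=225.2°, groundspeed=134.9 kt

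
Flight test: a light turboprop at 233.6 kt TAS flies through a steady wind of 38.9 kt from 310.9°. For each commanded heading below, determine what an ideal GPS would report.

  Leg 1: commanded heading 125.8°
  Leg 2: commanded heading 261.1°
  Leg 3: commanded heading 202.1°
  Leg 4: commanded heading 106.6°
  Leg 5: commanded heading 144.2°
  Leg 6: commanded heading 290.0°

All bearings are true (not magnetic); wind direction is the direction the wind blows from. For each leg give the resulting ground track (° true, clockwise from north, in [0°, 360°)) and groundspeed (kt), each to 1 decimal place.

Leg 1: heading 125.8°; drift +0.7° → track 126.5°, groundspeed 272.4 kt
Leg 2: heading 261.1°; drift -8.1° → track 253.0°, groundspeed 210.6 kt
Leg 3: heading 202.1°; drift -8.5° → track 193.6°, groundspeed 248.9 kt
Leg 4: heading 106.6°; drift +3.4° → track 110.0°, groundspeed 269.5 kt
Leg 5: heading 144.2°; drift -1.9° → track 142.3°, groundspeed 271.6 kt
Leg 6: heading 290.0°; drift -4.0° → track 286.0°, groundspeed 197.7 kt

Leg 1: track=126.5°, groundspeed=272.4 kt
Leg 2: track=253.0°, groundspeed=210.6 kt
Leg 3: track=193.6°, groundspeed=248.9 kt
Leg 4: track=110.0°, groundspeed=269.5 kt
Leg 5: track=142.3°, groundspeed=271.6 kt
Leg 6: track=286.0°, groundspeed=197.7 kt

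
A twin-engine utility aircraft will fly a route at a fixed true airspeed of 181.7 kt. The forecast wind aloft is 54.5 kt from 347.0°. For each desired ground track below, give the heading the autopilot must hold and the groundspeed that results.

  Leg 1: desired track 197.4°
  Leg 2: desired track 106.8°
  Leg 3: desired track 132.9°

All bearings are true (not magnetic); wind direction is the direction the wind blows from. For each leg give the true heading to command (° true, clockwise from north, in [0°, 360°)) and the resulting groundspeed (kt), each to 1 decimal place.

Leg 1: heading=206.1°, groundspeed=226.6 kt
Leg 2: heading=91.7°, groundspeed=202.5 kt
Leg 3: heading=123.2°, groundspeed=224.2 kt

Leg 1: desired track 197.4°; wind correction +8.7° → command heading 206.1°, groundspeed 226.6 kt
Leg 2: desired track 106.8°; wind correction -15.1° → command heading 91.7°, groundspeed 202.5 kt
Leg 3: desired track 132.9°; wind correction -9.7° → command heading 123.2°, groundspeed 224.2 kt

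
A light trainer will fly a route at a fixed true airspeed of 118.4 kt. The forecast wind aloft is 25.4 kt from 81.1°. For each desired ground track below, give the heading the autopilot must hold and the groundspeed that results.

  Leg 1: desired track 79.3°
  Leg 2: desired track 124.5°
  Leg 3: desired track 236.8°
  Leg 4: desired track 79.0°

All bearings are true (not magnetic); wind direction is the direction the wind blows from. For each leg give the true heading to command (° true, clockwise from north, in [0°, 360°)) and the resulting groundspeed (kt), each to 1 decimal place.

Leg 1: heading=79.7°, groundspeed=93.0 kt
Leg 2: heading=116.0°, groundspeed=98.7 kt
Leg 3: heading=231.7°, groundspeed=141.1 kt
Leg 4: heading=79.5°, groundspeed=93.0 kt

Leg 1: desired track 79.3°; wind correction +0.4° → command heading 79.7°, groundspeed 93.0 kt
Leg 2: desired track 124.5°; wind correction -8.5° → command heading 116.0°, groundspeed 98.7 kt
Leg 3: desired track 236.8°; wind correction -5.1° → command heading 231.7°, groundspeed 141.1 kt
Leg 4: desired track 79.0°; wind correction +0.5° → command heading 79.5°, groundspeed 93.0 kt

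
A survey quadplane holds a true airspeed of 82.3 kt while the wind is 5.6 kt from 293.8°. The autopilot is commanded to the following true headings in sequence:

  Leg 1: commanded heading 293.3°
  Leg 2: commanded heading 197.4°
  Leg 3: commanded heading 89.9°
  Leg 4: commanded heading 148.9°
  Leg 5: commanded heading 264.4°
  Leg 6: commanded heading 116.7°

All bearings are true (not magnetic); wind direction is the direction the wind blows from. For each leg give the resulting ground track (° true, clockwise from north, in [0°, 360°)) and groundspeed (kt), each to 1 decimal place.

Leg 1: heading 293.3°; drift +0.0° → track 293.3°, groundspeed 76.7 kt
Leg 2: heading 197.4°; drift -3.8° → track 193.6°, groundspeed 83.1 kt
Leg 3: heading 89.9°; drift +1.5° → track 91.4°, groundspeed 87.4 kt
Leg 4: heading 148.9°; drift -2.1° → track 146.8°, groundspeed 86.9 kt
Leg 5: heading 264.4°; drift -2.0° → track 262.4°, groundspeed 77.5 kt
Leg 6: heading 116.7°; drift -0.2° → track 116.5°, groundspeed 87.9 kt

Leg 1: track=293.3°, groundspeed=76.7 kt
Leg 2: track=193.6°, groundspeed=83.1 kt
Leg 3: track=91.4°, groundspeed=87.4 kt
Leg 4: track=146.8°, groundspeed=86.9 kt
Leg 5: track=262.4°, groundspeed=77.5 kt
Leg 6: track=116.5°, groundspeed=87.9 kt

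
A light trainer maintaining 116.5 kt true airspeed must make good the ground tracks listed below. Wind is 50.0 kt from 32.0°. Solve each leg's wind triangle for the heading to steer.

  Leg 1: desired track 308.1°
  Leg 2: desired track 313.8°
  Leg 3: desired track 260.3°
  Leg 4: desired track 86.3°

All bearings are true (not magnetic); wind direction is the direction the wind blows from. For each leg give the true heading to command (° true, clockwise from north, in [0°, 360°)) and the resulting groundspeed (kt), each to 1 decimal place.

Leg 1: heading=333.4°, groundspeed=100.0 kt
Leg 2: heading=338.6°, groundspeed=95.5 kt
Leg 3: heading=279.0°, groundspeed=143.6 kt
Leg 4: heading=65.9°, groundspeed=80.0 kt

Leg 1: desired track 308.1°; wind correction +25.3° → command heading 333.4°, groundspeed 100.0 kt
Leg 2: desired track 313.8°; wind correction +24.8° → command heading 338.6°, groundspeed 95.5 kt
Leg 3: desired track 260.3°; wind correction +18.7° → command heading 279.0°, groundspeed 143.6 kt
Leg 4: desired track 86.3°; wind correction -20.4° → command heading 65.9°, groundspeed 80.0 kt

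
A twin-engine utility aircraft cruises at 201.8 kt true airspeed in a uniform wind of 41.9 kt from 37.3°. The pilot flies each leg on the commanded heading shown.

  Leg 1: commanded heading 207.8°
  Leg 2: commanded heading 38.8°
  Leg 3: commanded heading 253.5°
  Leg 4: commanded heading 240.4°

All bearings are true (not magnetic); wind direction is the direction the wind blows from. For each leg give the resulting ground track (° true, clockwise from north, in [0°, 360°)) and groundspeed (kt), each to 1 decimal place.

Leg 1: heading 207.8°; drift +1.6° → track 209.4°, groundspeed 243.2 kt
Leg 2: heading 38.8°; drift +0.4° → track 39.2°, groundspeed 159.9 kt
Leg 3: heading 253.5°; drift -6.0° → track 247.5°, groundspeed 236.9 kt
Leg 4: heading 240.4°; drift -3.9° → track 236.5°, groundspeed 240.9 kt

Leg 1: track=209.4°, groundspeed=243.2 kt
Leg 2: track=39.2°, groundspeed=159.9 kt
Leg 3: track=247.5°, groundspeed=236.9 kt
Leg 4: track=236.5°, groundspeed=240.9 kt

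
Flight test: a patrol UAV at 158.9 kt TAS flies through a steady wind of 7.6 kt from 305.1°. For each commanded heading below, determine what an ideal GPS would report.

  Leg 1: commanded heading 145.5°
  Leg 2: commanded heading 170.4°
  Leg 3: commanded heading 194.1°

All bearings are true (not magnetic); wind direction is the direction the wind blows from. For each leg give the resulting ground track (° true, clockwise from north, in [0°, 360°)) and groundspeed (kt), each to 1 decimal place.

Leg 1: heading 145.5°; drift -0.9° → track 144.6°, groundspeed 166.0 kt
Leg 2: heading 170.4°; drift -1.9° → track 168.5°, groundspeed 164.3 kt
Leg 3: heading 194.1°; drift -2.5° → track 191.6°, groundspeed 161.8 kt

Leg 1: track=144.6°, groundspeed=166.0 kt
Leg 2: track=168.5°, groundspeed=164.3 kt
Leg 3: track=191.6°, groundspeed=161.8 kt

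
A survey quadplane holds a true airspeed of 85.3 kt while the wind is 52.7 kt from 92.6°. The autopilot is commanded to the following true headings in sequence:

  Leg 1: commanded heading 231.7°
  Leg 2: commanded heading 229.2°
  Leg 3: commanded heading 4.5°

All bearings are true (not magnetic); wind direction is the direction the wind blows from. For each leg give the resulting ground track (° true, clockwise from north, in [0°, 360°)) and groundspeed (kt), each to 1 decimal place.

Leg 1: track=247.1°, groundspeed=129.8 kt
Leg 2: track=245.5°, groundspeed=128.8 kt
Leg 3: track=332.3°, groundspeed=98.8 kt

Leg 1: heading 231.7°; drift +15.4° → track 247.1°, groundspeed 129.8 kt
Leg 2: heading 229.2°; drift +16.3° → track 245.5°, groundspeed 128.8 kt
Leg 3: heading 4.5°; drift -32.2° → track 332.3°, groundspeed 98.8 kt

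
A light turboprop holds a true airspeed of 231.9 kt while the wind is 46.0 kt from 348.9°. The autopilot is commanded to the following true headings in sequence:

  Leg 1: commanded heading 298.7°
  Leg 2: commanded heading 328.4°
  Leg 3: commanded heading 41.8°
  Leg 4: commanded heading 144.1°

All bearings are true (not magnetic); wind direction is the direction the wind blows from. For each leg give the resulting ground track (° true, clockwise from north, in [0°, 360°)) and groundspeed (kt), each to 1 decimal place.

Leg 1: heading 298.7°; drift -9.9° → track 288.8°, groundspeed 205.5 kt
Leg 2: heading 328.4°; drift -4.9° → track 323.5°, groundspeed 189.5 kt
Leg 3: heading 41.8°; drift +10.2° → track 52.0°, groundspeed 207.4 kt
Leg 4: heading 144.1°; drift +4.0° → track 148.1°, groundspeed 274.3 kt

Leg 1: track=288.8°, groundspeed=205.5 kt
Leg 2: track=323.5°, groundspeed=189.5 kt
Leg 3: track=52.0°, groundspeed=207.4 kt
Leg 4: track=148.1°, groundspeed=274.3 kt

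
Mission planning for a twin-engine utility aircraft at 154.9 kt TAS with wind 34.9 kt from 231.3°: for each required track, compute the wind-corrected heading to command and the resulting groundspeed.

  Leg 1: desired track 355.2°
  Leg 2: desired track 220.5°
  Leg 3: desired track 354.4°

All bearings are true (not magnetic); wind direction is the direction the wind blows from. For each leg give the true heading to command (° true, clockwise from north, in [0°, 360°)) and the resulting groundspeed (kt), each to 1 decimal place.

Leg 1: desired track 355.2°; wind correction -10.8° → command heading 344.4°, groundspeed 171.6 kt
Leg 2: desired track 220.5°; wind correction +2.4° → command heading 222.9°, groundspeed 120.5 kt
Leg 3: desired track 354.4°; wind correction -10.9° → command heading 343.5°, groundspeed 171.2 kt

Leg 1: heading=344.4°, groundspeed=171.6 kt
Leg 2: heading=222.9°, groundspeed=120.5 kt
Leg 3: heading=343.5°, groundspeed=171.2 kt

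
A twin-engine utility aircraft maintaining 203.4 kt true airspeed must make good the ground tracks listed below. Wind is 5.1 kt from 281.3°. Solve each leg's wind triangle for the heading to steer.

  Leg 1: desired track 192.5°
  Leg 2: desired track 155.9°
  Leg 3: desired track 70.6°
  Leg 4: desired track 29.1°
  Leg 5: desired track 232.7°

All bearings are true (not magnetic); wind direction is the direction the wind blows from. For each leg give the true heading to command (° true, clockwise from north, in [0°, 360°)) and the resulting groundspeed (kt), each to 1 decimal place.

Leg 1: heading=193.9°, groundspeed=203.2 kt
Leg 2: heading=157.1°, groundspeed=206.3 kt
Leg 3: heading=69.9°, groundspeed=207.8 kt
Leg 4: heading=27.7°, groundspeed=204.9 kt
Leg 5: heading=233.8°, groundspeed=200.0 kt

Leg 1: desired track 192.5°; wind correction +1.4° → command heading 193.9°, groundspeed 203.2 kt
Leg 2: desired track 155.9°; wind correction +1.2° → command heading 157.1°, groundspeed 206.3 kt
Leg 3: desired track 70.6°; wind correction -0.7° → command heading 69.9°, groundspeed 207.8 kt
Leg 4: desired track 29.1°; wind correction -1.4° → command heading 27.7°, groundspeed 204.9 kt
Leg 5: desired track 232.7°; wind correction +1.1° → command heading 233.8°, groundspeed 200.0 kt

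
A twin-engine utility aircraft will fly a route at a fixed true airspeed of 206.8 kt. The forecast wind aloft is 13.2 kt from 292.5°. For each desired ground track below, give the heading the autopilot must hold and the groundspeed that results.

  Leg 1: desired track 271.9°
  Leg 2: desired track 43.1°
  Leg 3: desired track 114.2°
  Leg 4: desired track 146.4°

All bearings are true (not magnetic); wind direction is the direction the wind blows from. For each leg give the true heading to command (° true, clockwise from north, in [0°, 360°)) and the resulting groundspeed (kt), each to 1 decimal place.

Leg 1: heading=273.2°, groundspeed=194.4 kt
Leg 2: heading=39.7°, groundspeed=211.1 kt
Leg 3: heading=114.3°, groundspeed=220.0 kt
Leg 4: heading=148.4°, groundspeed=217.6 kt

Leg 1: desired track 271.9°; wind correction +1.3° → command heading 273.2°, groundspeed 194.4 kt
Leg 2: desired track 43.1°; wind correction -3.4° → command heading 39.7°, groundspeed 211.1 kt
Leg 3: desired track 114.2°; wind correction +0.1° → command heading 114.3°, groundspeed 220.0 kt
Leg 4: desired track 146.4°; wind correction +2.0° → command heading 148.4°, groundspeed 217.6 kt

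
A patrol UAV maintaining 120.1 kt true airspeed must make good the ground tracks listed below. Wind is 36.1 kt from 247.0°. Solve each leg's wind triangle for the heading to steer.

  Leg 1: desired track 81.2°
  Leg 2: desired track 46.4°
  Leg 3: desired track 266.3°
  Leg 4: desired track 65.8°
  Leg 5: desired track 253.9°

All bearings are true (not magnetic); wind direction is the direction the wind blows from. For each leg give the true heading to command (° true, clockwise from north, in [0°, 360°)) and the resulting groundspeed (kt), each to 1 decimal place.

Leg 1: desired track 81.2°; wind correction +4.2° → command heading 85.4°, groundspeed 154.8 kt
Leg 2: desired track 46.4°; wind correction -6.1° → command heading 40.3°, groundspeed 153.2 kt
Leg 3: desired track 266.3°; wind correction -5.7° → command heading 260.6°, groundspeed 85.4 kt
Leg 4: desired track 65.8°; wind correction -0.4° → command heading 65.4°, groundspeed 156.2 kt
Leg 5: desired track 253.9°; wind correction -2.1° → command heading 251.8°, groundspeed 84.2 kt

Leg 1: heading=85.4°, groundspeed=154.8 kt
Leg 2: heading=40.3°, groundspeed=153.2 kt
Leg 3: heading=260.6°, groundspeed=85.4 kt
Leg 4: heading=65.4°, groundspeed=156.2 kt
Leg 5: heading=251.8°, groundspeed=84.2 kt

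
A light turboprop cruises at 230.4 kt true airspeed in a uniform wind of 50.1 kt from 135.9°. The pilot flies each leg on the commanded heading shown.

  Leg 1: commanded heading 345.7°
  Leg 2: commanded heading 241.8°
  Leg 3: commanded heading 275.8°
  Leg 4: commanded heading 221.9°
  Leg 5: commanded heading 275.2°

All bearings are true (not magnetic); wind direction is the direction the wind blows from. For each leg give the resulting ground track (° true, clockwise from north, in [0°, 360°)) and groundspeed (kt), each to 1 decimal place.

Leg 1: track=340.5°, groundspeed=275.0 kt
Leg 2: track=253.0°, groundspeed=248.8 kt
Leg 3: track=282.6°, groundspeed=270.7 kt
Leg 4: track=234.3°, groundspeed=232.3 kt
Leg 5: track=282.1°, groundspeed=270.4 kt

Leg 1: heading 345.7°; drift -5.2° → track 340.5°, groundspeed 275.0 kt
Leg 2: heading 241.8°; drift +11.2° → track 253.0°, groundspeed 248.8 kt
Leg 3: heading 275.8°; drift +6.8° → track 282.6°, groundspeed 270.7 kt
Leg 4: heading 221.9°; drift +12.4° → track 234.3°, groundspeed 232.3 kt
Leg 5: heading 275.2°; drift +6.9° → track 282.1°, groundspeed 270.4 kt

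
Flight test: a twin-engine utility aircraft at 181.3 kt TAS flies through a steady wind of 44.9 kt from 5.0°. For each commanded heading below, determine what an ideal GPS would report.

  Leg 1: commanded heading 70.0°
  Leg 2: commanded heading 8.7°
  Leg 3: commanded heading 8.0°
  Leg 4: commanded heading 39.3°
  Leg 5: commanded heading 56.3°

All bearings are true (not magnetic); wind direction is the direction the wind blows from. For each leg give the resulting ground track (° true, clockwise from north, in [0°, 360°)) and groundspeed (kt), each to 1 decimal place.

Leg 1: heading 70.0°; drift +14.1° → track 84.1°, groundspeed 167.3 kt
Leg 2: heading 8.7°; drift +1.2° → track 9.9°, groundspeed 136.5 kt
Leg 3: heading 8.0°; drift +1.0° → track 9.0°, groundspeed 136.5 kt
Leg 4: heading 39.3°; drift +10.0° → track 49.3°, groundspeed 146.4 kt
Leg 5: heading 56.3°; drift +12.9° → track 69.2°, groundspeed 157.2 kt

Leg 1: track=84.1°, groundspeed=167.3 kt
Leg 2: track=9.9°, groundspeed=136.5 kt
Leg 3: track=9.0°, groundspeed=136.5 kt
Leg 4: track=49.3°, groundspeed=146.4 kt
Leg 5: track=69.2°, groundspeed=157.2 kt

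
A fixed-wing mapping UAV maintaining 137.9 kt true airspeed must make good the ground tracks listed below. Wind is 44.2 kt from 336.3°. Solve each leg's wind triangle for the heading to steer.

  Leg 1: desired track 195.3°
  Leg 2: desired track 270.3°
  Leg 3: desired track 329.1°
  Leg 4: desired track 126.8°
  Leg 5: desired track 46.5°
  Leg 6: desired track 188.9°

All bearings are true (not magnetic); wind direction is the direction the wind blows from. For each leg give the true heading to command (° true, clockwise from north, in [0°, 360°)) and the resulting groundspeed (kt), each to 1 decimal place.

Leg 1: desired track 195.3°; wind correction +11.6° → command heading 206.9°, groundspeed 169.4 kt
Leg 2: desired track 270.3°; wind correction +17.0° → command heading 287.3°, groundspeed 113.9 kt
Leg 3: desired track 329.1°; wind correction +2.3° → command heading 331.4°, groundspeed 93.9 kt
Leg 4: desired track 126.8°; wind correction -9.1° → command heading 117.7°, groundspeed 174.6 kt
Leg 5: desired track 46.5°; wind correction -17.6° → command heading 28.9°, groundspeed 116.5 kt
Leg 6: desired track 188.9°; wind correction +9.9° → command heading 198.8°, groundspeed 173.1 kt

Leg 1: heading=206.9°, groundspeed=169.4 kt
Leg 2: heading=287.3°, groundspeed=113.9 kt
Leg 3: heading=331.4°, groundspeed=93.9 kt
Leg 4: heading=117.7°, groundspeed=174.6 kt
Leg 5: heading=28.9°, groundspeed=116.5 kt
Leg 6: heading=198.8°, groundspeed=173.1 kt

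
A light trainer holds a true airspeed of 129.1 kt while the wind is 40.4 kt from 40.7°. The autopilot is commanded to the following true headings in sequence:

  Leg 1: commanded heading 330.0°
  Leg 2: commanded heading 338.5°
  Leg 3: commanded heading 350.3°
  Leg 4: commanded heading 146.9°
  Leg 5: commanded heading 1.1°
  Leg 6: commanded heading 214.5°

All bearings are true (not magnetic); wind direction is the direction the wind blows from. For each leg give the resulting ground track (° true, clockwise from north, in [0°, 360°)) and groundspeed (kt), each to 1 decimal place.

Leg 1: heading 330.0°; drift -18.2° → track 311.8°, groundspeed 121.9 kt
Leg 2: heading 338.5°; drift -18.0° → track 320.5°, groundspeed 115.9 kt
Leg 3: heading 350.3°; drift -16.8° → track 333.5°, groundspeed 107.9 kt
Leg 4: heading 146.9°; drift +15.4° → track 162.3°, groundspeed 145.6 kt
Leg 5: heading 1.1°; drift -14.7° → track 346.4°, groundspeed 101.3 kt
Leg 6: heading 214.5°; drift +1.5° → track 216.0°, groundspeed 169.3 kt

Leg 1: track=311.8°, groundspeed=121.9 kt
Leg 2: track=320.5°, groundspeed=115.9 kt
Leg 3: track=333.5°, groundspeed=107.9 kt
Leg 4: track=162.3°, groundspeed=145.6 kt
Leg 5: track=346.4°, groundspeed=101.3 kt
Leg 6: track=216.0°, groundspeed=169.3 kt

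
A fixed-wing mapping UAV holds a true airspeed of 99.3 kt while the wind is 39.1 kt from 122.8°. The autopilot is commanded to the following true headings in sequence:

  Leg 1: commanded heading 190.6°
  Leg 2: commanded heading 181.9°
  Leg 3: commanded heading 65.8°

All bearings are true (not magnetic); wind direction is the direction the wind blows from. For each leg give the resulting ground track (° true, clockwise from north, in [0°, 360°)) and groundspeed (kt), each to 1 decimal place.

Leg 1: track=213.8°, groundspeed=92.0 kt
Leg 2: track=204.9°, groundspeed=86.0 kt
Leg 3: track=43.0°, groundspeed=84.6 kt

Leg 1: heading 190.6°; drift +23.2° → track 213.8°, groundspeed 92.0 kt
Leg 2: heading 181.9°; drift +23.0° → track 204.9°, groundspeed 86.0 kt
Leg 3: heading 65.8°; drift -22.8° → track 43.0°, groundspeed 84.6 kt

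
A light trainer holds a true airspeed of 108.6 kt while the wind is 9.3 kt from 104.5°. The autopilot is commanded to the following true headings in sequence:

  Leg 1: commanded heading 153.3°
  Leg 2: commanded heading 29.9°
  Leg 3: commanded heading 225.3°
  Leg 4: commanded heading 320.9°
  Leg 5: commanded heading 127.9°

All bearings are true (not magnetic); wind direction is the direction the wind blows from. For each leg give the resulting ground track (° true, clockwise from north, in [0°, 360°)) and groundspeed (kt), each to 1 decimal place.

Leg 1: track=157.2°, groundspeed=102.7 kt
Leg 2: track=25.1°, groundspeed=106.5 kt
Leg 3: track=229.3°, groundspeed=113.6 kt
Leg 4: track=318.2°, groundspeed=116.2 kt
Leg 5: track=130.0°, groundspeed=100.1 kt

Leg 1: heading 153.3°; drift +3.9° → track 157.2°, groundspeed 102.7 kt
Leg 2: heading 29.9°; drift -4.8° → track 25.1°, groundspeed 106.5 kt
Leg 3: heading 225.3°; drift +4.0° → track 229.3°, groundspeed 113.6 kt
Leg 4: heading 320.9°; drift -2.7° → track 318.2°, groundspeed 116.2 kt
Leg 5: heading 127.9°; drift +2.1° → track 130.0°, groundspeed 100.1 kt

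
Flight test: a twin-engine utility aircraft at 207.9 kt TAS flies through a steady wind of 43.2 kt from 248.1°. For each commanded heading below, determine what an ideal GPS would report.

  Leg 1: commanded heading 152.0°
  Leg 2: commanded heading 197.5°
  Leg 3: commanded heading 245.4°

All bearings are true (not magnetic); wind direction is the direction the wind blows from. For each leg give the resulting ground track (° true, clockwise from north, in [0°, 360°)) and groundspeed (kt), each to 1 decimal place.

Leg 1: track=140.6°, groundspeed=216.8 kt
Leg 2: track=187.0°, groundspeed=183.5 kt
Leg 3: track=244.7°, groundspeed=164.8 kt

Leg 1: heading 152.0°; drift -11.4° → track 140.6°, groundspeed 216.8 kt
Leg 2: heading 197.5°; drift -10.5° → track 187.0°, groundspeed 183.5 kt
Leg 3: heading 245.4°; drift -0.7° → track 244.7°, groundspeed 164.8 kt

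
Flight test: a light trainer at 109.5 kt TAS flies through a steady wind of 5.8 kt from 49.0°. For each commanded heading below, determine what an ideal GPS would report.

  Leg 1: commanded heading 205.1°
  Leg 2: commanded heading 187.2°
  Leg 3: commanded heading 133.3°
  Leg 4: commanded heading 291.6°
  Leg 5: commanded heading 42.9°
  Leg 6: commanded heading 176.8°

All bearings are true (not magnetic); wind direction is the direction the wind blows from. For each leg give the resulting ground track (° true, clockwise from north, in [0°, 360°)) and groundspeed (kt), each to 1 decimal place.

Leg 1: track=206.3°, groundspeed=114.8 kt
Leg 2: track=189.1°, groundspeed=113.9 kt
Leg 3: track=136.3°, groundspeed=109.1 kt
Leg 4: track=289.0°, groundspeed=112.3 kt
Leg 5: track=42.6°, groundspeed=103.7 kt
Leg 6: track=179.1°, groundspeed=113.1 kt

Leg 1: heading 205.1°; drift +1.2° → track 206.3°, groundspeed 114.8 kt
Leg 2: heading 187.2°; drift +1.9° → track 189.1°, groundspeed 113.9 kt
Leg 3: heading 133.3°; drift +3.0° → track 136.3°, groundspeed 109.1 kt
Leg 4: heading 291.6°; drift -2.6° → track 289.0°, groundspeed 112.3 kt
Leg 5: heading 42.9°; drift -0.3° → track 42.6°, groundspeed 103.7 kt
Leg 6: heading 176.8°; drift +2.3° → track 179.1°, groundspeed 113.1 kt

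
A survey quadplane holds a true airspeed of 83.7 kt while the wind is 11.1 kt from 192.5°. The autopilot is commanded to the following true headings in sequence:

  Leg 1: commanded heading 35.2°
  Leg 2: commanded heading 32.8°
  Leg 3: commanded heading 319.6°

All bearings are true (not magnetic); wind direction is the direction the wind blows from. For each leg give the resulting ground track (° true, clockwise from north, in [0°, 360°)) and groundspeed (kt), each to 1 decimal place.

Leg 1: heading 35.2°; drift -2.6° → track 32.6°, groundspeed 94.0 kt
Leg 2: heading 32.8°; drift -2.3° → track 30.5°, groundspeed 94.2 kt
Leg 3: heading 319.6°; drift +5.6° → track 325.2°, groundspeed 90.8 kt

Leg 1: track=32.6°, groundspeed=94.0 kt
Leg 2: track=30.5°, groundspeed=94.2 kt
Leg 3: track=325.2°, groundspeed=90.8 kt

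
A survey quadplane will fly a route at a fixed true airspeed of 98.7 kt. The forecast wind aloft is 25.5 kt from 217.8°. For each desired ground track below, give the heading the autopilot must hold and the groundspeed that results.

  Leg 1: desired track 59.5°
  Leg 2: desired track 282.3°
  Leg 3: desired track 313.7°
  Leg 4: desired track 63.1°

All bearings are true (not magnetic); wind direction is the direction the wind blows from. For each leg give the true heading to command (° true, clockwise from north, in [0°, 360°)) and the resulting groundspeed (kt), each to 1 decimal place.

Leg 1: heading=65.0°, groundspeed=121.9 kt
Leg 2: heading=268.8°, groundspeed=85.0 kt
Leg 3: heading=298.8°, groundspeed=98.0 kt
Leg 4: heading=69.4°, groundspeed=121.2 kt

Leg 1: desired track 59.5°; wind correction +5.5° → command heading 65.0°, groundspeed 121.9 kt
Leg 2: desired track 282.3°; wind correction -13.5° → command heading 268.8°, groundspeed 85.0 kt
Leg 3: desired track 313.7°; wind correction -14.9° → command heading 298.8°, groundspeed 98.0 kt
Leg 4: desired track 63.1°; wind correction +6.3° → command heading 69.4°, groundspeed 121.2 kt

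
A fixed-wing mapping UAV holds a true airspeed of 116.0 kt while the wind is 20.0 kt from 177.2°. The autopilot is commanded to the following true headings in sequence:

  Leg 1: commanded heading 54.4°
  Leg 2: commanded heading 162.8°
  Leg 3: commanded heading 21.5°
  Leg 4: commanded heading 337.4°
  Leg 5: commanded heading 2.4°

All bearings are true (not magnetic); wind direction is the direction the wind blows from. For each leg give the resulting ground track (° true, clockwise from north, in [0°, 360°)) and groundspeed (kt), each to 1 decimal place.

Leg 1: heading 54.4°; drift -7.6° → track 46.8°, groundspeed 127.9 kt
Leg 2: heading 162.8°; drift -2.9° → track 159.9°, groundspeed 96.8 kt
Leg 3: heading 21.5°; drift -3.5° → track 18.0°, groundspeed 134.5 kt
Leg 4: heading 337.4°; drift +2.9° → track 340.3°, groundspeed 135.0 kt
Leg 5: heading 2.4°; drift -0.8° → track 1.6°, groundspeed 135.9 kt

Leg 1: track=46.8°, groundspeed=127.9 kt
Leg 2: track=159.9°, groundspeed=96.8 kt
Leg 3: track=18.0°, groundspeed=134.5 kt
Leg 4: track=340.3°, groundspeed=135.0 kt
Leg 5: track=1.6°, groundspeed=135.9 kt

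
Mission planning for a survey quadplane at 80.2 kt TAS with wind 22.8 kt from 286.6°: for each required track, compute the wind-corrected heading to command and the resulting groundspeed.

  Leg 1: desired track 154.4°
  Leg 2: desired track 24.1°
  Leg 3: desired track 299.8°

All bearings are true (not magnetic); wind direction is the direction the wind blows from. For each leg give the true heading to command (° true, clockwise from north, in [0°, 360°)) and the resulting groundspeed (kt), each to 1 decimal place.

Leg 1: heading=166.6°, groundspeed=93.7 kt
Leg 2: heading=7.7°, groundspeed=79.9 kt
Leg 3: heading=296.1°, groundspeed=57.8 kt

Leg 1: desired track 154.4°; wind correction +12.2° → command heading 166.6°, groundspeed 93.7 kt
Leg 2: desired track 24.1°; wind correction -16.4° → command heading 7.7°, groundspeed 79.9 kt
Leg 3: desired track 299.8°; wind correction -3.7° → command heading 296.1°, groundspeed 57.8 kt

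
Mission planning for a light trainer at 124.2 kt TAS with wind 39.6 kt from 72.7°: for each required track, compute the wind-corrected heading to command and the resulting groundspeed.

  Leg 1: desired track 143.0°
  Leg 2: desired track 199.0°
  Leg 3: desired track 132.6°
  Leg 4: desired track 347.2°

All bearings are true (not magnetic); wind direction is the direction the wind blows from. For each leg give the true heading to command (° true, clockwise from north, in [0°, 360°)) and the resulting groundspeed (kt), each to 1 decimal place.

Leg 1: desired track 143.0°; wind correction -17.5° → command heading 125.5°, groundspeed 105.1 kt
Leg 2: desired track 199.0°; wind correction -14.9° → command heading 184.1°, groundspeed 143.5 kt
Leg 3: desired track 132.6°; wind correction -16.0° → command heading 116.6°, groundspeed 99.5 kt
Leg 4: desired track 347.2°; wind correction +18.5° → command heading 5.7°, groundspeed 114.7 kt

Leg 1: heading=125.5°, groundspeed=105.1 kt
Leg 2: heading=184.1°, groundspeed=143.5 kt
Leg 3: heading=116.6°, groundspeed=99.5 kt
Leg 4: heading=5.7°, groundspeed=114.7 kt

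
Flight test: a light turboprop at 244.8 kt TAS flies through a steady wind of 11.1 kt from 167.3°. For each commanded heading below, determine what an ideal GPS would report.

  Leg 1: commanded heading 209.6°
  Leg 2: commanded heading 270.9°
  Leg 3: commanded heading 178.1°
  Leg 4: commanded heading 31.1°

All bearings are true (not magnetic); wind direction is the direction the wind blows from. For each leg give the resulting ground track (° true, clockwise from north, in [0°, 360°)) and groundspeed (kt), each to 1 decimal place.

Leg 1: track=211.4°, groundspeed=236.7 kt
Leg 2: track=273.4°, groundspeed=247.6 kt
Leg 3: track=178.6°, groundspeed=233.9 kt
Leg 4: track=29.4°, groundspeed=252.9 kt

Leg 1: heading 209.6°; drift +1.8° → track 211.4°, groundspeed 236.7 kt
Leg 2: heading 270.9°; drift +2.5° → track 273.4°, groundspeed 247.6 kt
Leg 3: heading 178.1°; drift +0.5° → track 178.6°, groundspeed 233.9 kt
Leg 4: heading 31.1°; drift -1.7° → track 29.4°, groundspeed 252.9 kt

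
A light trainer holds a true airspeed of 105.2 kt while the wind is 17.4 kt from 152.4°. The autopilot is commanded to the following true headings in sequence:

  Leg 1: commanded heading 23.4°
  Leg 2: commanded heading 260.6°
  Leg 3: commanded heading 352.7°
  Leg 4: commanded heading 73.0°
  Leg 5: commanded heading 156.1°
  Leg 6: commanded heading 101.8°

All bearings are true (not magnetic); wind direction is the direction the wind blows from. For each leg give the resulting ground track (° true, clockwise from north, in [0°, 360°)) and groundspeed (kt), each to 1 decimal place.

Leg 1: heading 23.4°; drift -6.6° → track 16.8°, groundspeed 116.9 kt
Leg 2: heading 260.6°; drift +8.5° → track 269.1°, groundspeed 111.9 kt
Leg 3: heading 352.7°; drift -2.8° → track 349.9°, groundspeed 121.7 kt
Leg 4: heading 73.0°; drift -9.5° → track 63.5°, groundspeed 103.4 kt
Leg 5: heading 156.1°; drift +0.7° → track 156.8°, groundspeed 87.8 kt
Leg 6: heading 101.8°; drift -8.1° → track 93.7°, groundspeed 95.1 kt

Leg 1: track=16.8°, groundspeed=116.9 kt
Leg 2: track=269.1°, groundspeed=111.9 kt
Leg 3: track=349.9°, groundspeed=121.7 kt
Leg 4: track=63.5°, groundspeed=103.4 kt
Leg 5: track=156.8°, groundspeed=87.8 kt
Leg 6: track=93.7°, groundspeed=95.1 kt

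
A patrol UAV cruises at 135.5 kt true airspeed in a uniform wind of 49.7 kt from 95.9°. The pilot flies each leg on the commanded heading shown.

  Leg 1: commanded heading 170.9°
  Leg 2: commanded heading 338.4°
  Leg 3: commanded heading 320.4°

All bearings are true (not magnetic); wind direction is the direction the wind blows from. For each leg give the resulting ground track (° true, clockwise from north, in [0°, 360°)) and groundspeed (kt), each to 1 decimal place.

Leg 1: track=192.3°, groundspeed=131.7 kt
Leg 2: track=322.9°, groundspeed=164.5 kt
Leg 3: track=308.9°, groundspeed=174.5 kt

Leg 1: heading 170.9°; drift +21.4° → track 192.3°, groundspeed 131.7 kt
Leg 2: heading 338.4°; drift -15.5° → track 322.9°, groundspeed 164.5 kt
Leg 3: heading 320.4°; drift -11.5° → track 308.9°, groundspeed 174.5 kt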